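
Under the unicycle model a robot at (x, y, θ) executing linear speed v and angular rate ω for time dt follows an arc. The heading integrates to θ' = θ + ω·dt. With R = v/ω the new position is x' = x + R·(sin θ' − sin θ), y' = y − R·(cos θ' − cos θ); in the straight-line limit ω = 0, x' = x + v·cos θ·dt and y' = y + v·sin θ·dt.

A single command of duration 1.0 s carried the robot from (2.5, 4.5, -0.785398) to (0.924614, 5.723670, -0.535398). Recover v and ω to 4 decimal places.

Δθ = -0.535398 − -0.785398 = 0.250000
ω = Δθ/dt = 0.250000/1.0 = 0.2500
R = Δx/(sin θ' − sin θ) = -8.0000
v = R·ω = -8.0000·0.2500 = -2.0000

v = -2.0000, ω = 0.2500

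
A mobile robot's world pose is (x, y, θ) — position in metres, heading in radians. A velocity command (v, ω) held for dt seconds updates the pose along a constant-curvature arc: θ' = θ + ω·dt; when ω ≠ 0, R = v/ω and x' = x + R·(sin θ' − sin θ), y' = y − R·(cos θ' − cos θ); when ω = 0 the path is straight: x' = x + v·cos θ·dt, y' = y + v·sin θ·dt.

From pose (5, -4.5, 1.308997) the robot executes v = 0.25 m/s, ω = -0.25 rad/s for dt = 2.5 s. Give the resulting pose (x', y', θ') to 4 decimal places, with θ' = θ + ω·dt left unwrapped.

(5.3340, -3.9838, 0.6840)

θ' = 1.3090 + -0.25·2.5 = 0.6840
R = v/ω = 0.25/-0.25 = -1.0000
x' = 5 + -1.0000·(sin 0.6840 − sin 1.3090) = 5.3340
y' = -4.5 − -1.0000·(cos 0.6840 − cos 1.3090) = -3.9838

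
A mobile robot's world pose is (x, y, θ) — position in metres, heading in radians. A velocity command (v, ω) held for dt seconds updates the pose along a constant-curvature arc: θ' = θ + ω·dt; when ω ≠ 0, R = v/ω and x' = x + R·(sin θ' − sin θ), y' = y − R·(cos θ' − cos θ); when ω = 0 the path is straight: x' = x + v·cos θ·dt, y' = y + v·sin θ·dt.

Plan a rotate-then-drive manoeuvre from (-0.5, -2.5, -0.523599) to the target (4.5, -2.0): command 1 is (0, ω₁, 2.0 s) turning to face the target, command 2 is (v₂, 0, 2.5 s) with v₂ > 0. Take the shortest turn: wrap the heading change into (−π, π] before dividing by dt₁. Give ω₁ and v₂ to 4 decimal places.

heading to target = atan2(-2−-2.5, 4.5−-0.5) = 0.0997
Δθ = wrap(0.0997 − -0.5236) = 0.6233; ω₁ = Δθ/dt₁ = 0.3116
distance = √((4.5−-0.5)² + (-2−-2.5)²) = 5.0249; v₂ = distance/dt₂ = 2.0100

ω₁ = 0.3116, v₂ = 2.0100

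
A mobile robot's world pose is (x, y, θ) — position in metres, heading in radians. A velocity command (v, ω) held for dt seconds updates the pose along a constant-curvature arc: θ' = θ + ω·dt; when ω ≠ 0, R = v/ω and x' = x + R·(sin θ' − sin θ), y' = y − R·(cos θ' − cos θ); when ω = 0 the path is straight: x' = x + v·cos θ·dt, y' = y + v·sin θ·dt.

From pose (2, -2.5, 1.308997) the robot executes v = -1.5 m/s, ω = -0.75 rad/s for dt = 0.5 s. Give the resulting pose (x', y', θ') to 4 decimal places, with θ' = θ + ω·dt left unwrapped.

θ' = 1.3090 + -0.75·0.5 = 0.9340
R = v/ω = -1.5/-0.75 = 2.0000
x' = 2 + 2.0000·(sin 0.9340 − sin 1.3090) = 1.6762
y' = -2.5 − 2.0000·(cos 0.9340 − cos 1.3090) = -3.1716

(1.6762, -3.1716, 0.9340)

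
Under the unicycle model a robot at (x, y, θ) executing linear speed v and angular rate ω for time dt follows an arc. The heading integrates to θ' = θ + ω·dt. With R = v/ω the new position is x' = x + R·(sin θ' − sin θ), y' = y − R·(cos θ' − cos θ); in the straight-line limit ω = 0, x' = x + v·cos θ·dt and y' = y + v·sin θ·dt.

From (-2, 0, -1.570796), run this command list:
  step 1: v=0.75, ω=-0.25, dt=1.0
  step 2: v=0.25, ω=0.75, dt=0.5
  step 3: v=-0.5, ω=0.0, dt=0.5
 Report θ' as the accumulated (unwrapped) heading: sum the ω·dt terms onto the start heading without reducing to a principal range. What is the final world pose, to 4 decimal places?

(-2.1322, -0.6182, -1.4458)

step 1: θ'=-1.8208 (R=-3.0000) → pose (-2.0933, -0.7422, -1.8208)
step 2: θ'=-1.4458 (R=0.3333) → pose (-2.1010, -0.8662, -1.4458)
step 3: θ'=-1.4458 (straight) → pose (-2.1322, -0.6182, -1.4458)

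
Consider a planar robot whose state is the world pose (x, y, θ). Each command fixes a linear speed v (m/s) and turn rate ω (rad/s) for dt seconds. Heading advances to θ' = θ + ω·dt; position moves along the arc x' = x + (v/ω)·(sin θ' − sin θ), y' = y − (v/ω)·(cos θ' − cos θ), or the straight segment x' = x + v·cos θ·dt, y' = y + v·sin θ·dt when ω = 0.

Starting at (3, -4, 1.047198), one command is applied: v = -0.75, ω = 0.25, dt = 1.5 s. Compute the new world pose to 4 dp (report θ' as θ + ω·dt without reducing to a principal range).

(2.6311, -5.0558, 1.4222)

θ' = 1.0472 + 0.25·1.5 = 1.4222
R = v/ω = -0.75/0.25 = -3.0000
x' = 3 + -3.0000·(sin 1.4222 − sin 1.0472) = 2.6311
y' = -4 − -3.0000·(cos 1.4222 − cos 1.0472) = -5.0558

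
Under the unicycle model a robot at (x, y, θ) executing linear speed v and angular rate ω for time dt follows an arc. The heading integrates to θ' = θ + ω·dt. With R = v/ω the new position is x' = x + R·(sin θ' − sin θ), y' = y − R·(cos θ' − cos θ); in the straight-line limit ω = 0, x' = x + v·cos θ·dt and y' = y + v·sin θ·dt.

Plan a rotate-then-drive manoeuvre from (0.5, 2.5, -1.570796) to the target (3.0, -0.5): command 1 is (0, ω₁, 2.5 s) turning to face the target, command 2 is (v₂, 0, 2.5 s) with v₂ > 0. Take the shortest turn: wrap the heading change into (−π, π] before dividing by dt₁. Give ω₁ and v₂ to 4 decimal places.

heading to target = atan2(-0.5−2.5, 3−0.5) = -0.8761
Δθ = wrap(-0.8761 − -1.5708) = 0.6947; ω₁ = Δθ/dt₁ = 0.2779
distance = √((3−0.5)² + (-0.5−2.5)²) = 3.9051; v₂ = distance/dt₂ = 1.5620

ω₁ = 0.2779, v₂ = 1.5620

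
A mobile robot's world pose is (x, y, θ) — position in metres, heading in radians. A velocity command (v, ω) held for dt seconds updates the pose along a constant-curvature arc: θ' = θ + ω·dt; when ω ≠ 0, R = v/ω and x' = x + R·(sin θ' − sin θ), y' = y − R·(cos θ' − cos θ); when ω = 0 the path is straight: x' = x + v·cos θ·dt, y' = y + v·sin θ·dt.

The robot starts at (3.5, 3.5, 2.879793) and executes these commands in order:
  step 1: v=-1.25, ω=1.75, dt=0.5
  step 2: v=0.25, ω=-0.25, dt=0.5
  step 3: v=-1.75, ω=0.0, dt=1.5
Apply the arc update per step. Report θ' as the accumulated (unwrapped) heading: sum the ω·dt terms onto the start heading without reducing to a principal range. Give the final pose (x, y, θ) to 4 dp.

step 1: θ'=3.7548 (R=-0.7143) → pose (4.0959, 3.6058, 3.7548)
step 2: θ'=3.6298 (R=-1.0000) → pose (3.9895, 3.5404, 3.6298)
step 3: θ'=3.6298 (straight) → pose (6.3078, 4.7717, 3.6298)

(6.3078, 4.7717, 3.6298)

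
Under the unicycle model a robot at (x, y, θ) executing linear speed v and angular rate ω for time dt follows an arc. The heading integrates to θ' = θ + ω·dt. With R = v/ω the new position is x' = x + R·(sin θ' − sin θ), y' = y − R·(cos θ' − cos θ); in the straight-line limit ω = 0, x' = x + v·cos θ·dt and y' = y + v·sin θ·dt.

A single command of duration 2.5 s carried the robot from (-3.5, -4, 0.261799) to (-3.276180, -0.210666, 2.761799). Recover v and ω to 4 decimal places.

v = 2.0000, ω = 1.0000

Δθ = 2.761799 − 0.261799 = 2.500000
ω = Δθ/dt = 2.500000/2.5 = 1.0000
R = −Δy/(cos θ' − cos θ) = 2.0000
v = R·ω = 2.0000·1.0000 = 2.0000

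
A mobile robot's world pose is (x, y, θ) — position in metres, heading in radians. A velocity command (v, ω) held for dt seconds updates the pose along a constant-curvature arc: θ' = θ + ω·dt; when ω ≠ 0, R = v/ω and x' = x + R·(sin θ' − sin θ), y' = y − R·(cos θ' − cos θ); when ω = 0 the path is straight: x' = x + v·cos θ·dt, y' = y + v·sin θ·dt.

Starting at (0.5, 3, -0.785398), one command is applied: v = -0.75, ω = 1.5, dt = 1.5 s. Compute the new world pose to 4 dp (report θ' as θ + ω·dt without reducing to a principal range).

(-0.3507, 2.6994, 1.4646)

θ' = -0.7854 + 1.5·1.5 = 1.4646
R = v/ω = -0.75/1.5 = -0.5000
x' = 0.5 + -0.5000·(sin 1.4646 − sin -0.7854) = -0.3507
y' = 3 − -0.5000·(cos 1.4646 − cos -0.7854) = 2.6994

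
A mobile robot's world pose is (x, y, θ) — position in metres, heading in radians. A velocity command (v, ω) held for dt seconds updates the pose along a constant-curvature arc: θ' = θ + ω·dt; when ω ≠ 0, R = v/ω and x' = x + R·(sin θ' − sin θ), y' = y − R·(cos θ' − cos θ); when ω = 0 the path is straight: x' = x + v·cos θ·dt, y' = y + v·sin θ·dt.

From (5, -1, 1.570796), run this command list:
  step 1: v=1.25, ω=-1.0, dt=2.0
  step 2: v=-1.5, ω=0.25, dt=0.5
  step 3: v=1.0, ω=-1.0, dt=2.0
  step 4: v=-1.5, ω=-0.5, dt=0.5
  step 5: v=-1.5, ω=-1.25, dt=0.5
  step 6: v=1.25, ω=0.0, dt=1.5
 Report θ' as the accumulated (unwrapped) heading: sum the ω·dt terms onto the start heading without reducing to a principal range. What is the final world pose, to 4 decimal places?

(5.9165, -0.4584, -3.1792)

step 1: θ'=-0.4292 (R=-1.2500) → pose (6.7702, 0.1366, -0.4292)
step 2: θ'=-0.3042 (R=-6.0000) → pose (6.0705, 0.4054, -0.3042)
step 3: θ'=-2.3042 (R=-1.0000) → pose (6.5139, -1.2181, -2.3042)
step 4: θ'=-2.5542 (R=3.0000) → pose (7.0800, -0.7292, -2.5542)
step 5: θ'=-3.1792 (R=1.2000) → pose (7.7901, -0.5289, -3.1792)
step 6: θ'=-3.1792 (straight) → pose (5.9165, -0.4584, -3.1792)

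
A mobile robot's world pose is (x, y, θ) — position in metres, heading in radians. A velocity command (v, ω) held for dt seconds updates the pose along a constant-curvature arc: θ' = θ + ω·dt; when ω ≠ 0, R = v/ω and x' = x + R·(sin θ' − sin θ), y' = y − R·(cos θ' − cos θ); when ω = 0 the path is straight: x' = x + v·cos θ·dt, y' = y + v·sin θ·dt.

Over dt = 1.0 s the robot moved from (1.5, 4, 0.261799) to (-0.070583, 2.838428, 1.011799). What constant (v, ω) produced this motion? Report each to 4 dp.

v = -2.0000, ω = 0.7500

Δθ = 1.011799 − 0.261799 = 0.750000
ω = Δθ/dt = 0.750000/1.0 = 0.7500
R = Δx/(sin θ' − sin θ) = -2.6667
v = R·ω = -2.6667·0.7500 = -2.0000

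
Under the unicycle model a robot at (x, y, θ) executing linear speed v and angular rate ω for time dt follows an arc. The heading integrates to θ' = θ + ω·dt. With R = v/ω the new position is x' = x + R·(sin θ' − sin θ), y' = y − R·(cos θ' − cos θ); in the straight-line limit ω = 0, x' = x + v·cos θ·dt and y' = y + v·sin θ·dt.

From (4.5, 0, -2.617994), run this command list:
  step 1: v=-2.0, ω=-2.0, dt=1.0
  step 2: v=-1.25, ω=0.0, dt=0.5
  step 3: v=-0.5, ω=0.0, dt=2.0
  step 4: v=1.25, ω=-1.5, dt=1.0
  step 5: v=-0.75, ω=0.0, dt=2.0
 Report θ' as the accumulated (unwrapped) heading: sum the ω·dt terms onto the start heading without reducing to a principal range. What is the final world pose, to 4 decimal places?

(5.3617, -1.7357, -6.1180)

step 1: θ'=-4.6180 (R=1.0000) → pose (5.9955, -0.7718, -4.6180)
step 2: θ'=-4.6180 (straight) → pose (6.0545, -1.3940, -4.6180)
step 3: θ'=-4.6180 (straight) → pose (6.1487, -2.3895, -4.6180)
step 4: θ'=-6.1180 (R=-0.8333) → pose (6.8413, -1.4890, -6.1180)
step 5: θ'=-6.1180 (straight) → pose (5.3617, -1.7357, -6.1180)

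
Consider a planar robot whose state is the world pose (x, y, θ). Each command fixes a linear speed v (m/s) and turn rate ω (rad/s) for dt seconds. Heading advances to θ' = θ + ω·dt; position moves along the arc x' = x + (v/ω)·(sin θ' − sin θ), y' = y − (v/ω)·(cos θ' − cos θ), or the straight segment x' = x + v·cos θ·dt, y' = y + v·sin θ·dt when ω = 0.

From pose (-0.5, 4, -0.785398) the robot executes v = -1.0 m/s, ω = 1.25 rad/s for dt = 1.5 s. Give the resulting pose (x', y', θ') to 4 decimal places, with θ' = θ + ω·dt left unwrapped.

θ' = -0.7854 + 1.25·1.5 = 1.0896
R = v/ω = -1.0/1.25 = -0.8000
x' = -0.5 + -0.8000·(sin 1.0896 − sin -0.7854) = -1.7748
y' = 4 − -0.8000·(cos 1.0896 − cos -0.7854) = 3.8046

(-1.7748, 3.8046, 1.0896)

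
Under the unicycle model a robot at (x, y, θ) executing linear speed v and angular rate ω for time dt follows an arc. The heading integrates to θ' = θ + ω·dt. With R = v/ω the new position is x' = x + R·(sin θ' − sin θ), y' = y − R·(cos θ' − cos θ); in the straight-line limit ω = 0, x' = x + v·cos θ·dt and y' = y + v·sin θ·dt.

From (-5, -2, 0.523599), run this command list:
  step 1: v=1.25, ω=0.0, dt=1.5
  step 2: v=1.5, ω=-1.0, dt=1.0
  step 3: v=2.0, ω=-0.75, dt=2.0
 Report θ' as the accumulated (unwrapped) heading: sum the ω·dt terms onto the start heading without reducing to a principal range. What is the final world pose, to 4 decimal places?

(-0.7109, -4.4505, -1.9764)

step 1: θ'=0.5236 (straight) → pose (-3.3762, -1.0625, 0.5236)
step 2: θ'=-0.4764 (R=-1.5000) → pose (-1.9383, -1.0286, -0.4764)
step 3: θ'=-1.9764 (R=-2.6667) → pose (-0.7109, -4.4505, -1.9764)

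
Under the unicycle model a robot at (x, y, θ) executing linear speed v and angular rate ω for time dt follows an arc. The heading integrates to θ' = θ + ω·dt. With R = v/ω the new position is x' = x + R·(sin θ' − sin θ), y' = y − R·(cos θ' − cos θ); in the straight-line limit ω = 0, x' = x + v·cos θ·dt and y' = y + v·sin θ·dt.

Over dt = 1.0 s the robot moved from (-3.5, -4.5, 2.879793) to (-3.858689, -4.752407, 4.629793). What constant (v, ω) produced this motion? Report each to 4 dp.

Δθ = 4.629793 − 2.879793 = 1.750000
ω = Δθ/dt = 1.750000/1.0 = 1.7500
R = Δx/(sin θ' − sin θ) = 0.2857
v = R·ω = 0.2857·1.7500 = 0.5000

v = 0.5000, ω = 1.7500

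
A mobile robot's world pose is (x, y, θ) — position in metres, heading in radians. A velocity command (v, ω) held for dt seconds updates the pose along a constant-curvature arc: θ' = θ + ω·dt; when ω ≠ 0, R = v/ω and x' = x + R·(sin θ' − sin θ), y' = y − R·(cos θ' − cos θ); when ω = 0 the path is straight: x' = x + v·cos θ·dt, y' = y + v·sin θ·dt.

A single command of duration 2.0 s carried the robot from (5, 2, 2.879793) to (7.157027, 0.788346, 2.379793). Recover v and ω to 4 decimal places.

Δθ = 2.379793 − 2.879793 = -0.500000
ω = Δθ/dt = -0.500000/2.0 = -0.2500
R = Δx/(sin θ' − sin θ) = 5.0000
v = R·ω = 5.0000·-0.2500 = -1.2500

v = -1.2500, ω = -0.2500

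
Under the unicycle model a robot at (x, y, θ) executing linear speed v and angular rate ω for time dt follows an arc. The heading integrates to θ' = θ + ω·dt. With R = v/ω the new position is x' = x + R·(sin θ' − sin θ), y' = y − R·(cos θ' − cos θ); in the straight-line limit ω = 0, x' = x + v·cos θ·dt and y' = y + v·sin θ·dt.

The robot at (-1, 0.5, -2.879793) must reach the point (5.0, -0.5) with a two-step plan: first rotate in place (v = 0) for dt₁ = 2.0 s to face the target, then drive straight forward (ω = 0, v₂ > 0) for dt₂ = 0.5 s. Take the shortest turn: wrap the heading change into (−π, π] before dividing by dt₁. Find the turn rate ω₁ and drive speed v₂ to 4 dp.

heading to target = atan2(-0.5−0.5, 5−-1) = -0.1651
Δθ = wrap(-0.1651 − -2.8798) = 2.7146; ω₁ = Δθ/dt₁ = 1.3573
distance = √((5−-1)² + (-0.5−0.5)²) = 6.0828; v₂ = distance/dt₂ = 12.1655

ω₁ = 1.3573, v₂ = 12.1655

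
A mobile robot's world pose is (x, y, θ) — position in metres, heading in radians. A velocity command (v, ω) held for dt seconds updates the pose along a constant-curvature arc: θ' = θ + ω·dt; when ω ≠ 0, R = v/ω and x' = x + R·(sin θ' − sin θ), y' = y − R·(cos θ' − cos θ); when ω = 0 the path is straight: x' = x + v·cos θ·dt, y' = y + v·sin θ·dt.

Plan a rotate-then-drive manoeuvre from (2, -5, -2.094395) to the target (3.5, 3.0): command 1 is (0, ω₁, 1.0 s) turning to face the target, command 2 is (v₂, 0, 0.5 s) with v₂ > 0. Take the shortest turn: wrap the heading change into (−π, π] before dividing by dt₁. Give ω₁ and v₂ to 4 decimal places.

heading to target = atan2(3−-5, 3.5−2) = 1.3854
Δθ = wrap(1.3854 − -2.0944) = -2.8033; ω₁ = Δθ/dt₁ = -2.8033
distance = √((3.5−2)² + (3−-5)²) = 8.1394; v₂ = distance/dt₂ = 16.2788

ω₁ = -2.8033, v₂ = 16.2788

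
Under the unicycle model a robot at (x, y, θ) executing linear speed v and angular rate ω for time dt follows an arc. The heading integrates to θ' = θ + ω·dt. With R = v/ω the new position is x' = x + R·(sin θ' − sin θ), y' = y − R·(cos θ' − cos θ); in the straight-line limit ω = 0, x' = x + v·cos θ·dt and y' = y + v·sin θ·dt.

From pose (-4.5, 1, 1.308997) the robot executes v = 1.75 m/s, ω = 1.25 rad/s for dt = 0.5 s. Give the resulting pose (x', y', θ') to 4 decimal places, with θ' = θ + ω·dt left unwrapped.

θ' = 1.3090 + 1.25·0.5 = 1.9340
R = v/ω = 1.75/1.25 = 1.4000
x' = -4.5 + 1.4000·(sin 1.9340 − sin 1.3090) = -4.5436
y' = 1 − 1.4000·(cos 1.9340 − cos 1.3090) = 1.8597

(-4.5436, 1.8597, 1.9340)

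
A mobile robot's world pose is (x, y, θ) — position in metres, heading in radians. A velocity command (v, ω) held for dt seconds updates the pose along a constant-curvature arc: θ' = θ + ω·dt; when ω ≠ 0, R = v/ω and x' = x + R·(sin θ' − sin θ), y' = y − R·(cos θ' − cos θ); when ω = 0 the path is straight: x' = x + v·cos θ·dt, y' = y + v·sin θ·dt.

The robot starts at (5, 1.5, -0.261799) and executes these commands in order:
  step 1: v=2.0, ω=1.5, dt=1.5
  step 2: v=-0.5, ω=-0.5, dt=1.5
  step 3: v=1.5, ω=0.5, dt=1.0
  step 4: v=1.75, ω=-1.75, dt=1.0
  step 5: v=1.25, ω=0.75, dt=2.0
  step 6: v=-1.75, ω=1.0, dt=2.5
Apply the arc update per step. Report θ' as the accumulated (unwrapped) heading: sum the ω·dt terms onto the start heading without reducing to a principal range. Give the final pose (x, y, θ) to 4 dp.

(12.4508, 5.4677, 3.9882)

step 1: θ'=1.9882 (R=1.3333) → pose (6.5640, 3.3284, 1.9882)
step 2: θ'=1.2382 (R=1.0000) → pose (6.5950, 2.5965, 1.2382)
step 3: θ'=1.7382 (R=3.0000) → pose (6.7175, 4.0759, 1.7382)
step 4: θ'=-0.0118 (R=-1.0000) → pose (7.7153, 5.2425, -0.0118)
step 5: θ'=1.4882 (R=1.6667) → pose (9.3959, 6.7715, 1.4882)
step 6: θ'=3.9882 (R=-1.7500) → pose (12.4508, 5.4677, 3.9882)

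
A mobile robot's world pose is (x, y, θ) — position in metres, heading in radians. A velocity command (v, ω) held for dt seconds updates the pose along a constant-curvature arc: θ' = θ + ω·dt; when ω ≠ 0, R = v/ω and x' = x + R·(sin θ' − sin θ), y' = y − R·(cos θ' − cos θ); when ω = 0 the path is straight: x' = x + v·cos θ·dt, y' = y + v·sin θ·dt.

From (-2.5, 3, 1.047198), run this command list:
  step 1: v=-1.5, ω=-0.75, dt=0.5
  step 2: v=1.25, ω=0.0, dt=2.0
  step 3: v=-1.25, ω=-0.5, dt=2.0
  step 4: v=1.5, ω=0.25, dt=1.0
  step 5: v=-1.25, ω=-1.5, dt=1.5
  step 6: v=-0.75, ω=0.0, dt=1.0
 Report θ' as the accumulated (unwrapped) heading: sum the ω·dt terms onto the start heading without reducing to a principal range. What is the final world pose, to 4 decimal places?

(-1.9527, 5.2281, -2.3278)

step 1: θ'=0.6722 (R=2.0000) → pose (-2.9866, 2.4351, 0.6722)
step 2: θ'=0.6722 (straight) → pose (-1.0305, 3.9919, 0.6722)
step 3: θ'=-0.3278 (R=2.5000) → pose (-3.3922, 3.5811, -0.3278)
step 4: θ'=-0.0778 (R=6.0000) → pose (-1.9267, 3.2798, -0.0778)
step 5: θ'=-2.3278 (R=0.8333) → pose (-2.4677, 4.6829, -2.3278)
step 6: θ'=-2.3278 (straight) → pose (-1.9527, 5.2281, -2.3278)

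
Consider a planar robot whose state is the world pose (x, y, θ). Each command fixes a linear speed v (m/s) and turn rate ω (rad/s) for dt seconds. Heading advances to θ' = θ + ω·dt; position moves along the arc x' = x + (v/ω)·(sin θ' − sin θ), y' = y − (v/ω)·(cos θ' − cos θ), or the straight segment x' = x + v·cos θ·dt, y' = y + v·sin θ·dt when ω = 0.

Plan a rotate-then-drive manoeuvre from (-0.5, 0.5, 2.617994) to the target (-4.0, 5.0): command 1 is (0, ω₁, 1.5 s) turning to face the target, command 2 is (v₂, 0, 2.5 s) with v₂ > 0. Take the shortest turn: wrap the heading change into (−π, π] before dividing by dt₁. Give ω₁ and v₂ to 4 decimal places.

heading to target = atan2(5−0.5, -4−-0.5) = 2.2318
Δθ = wrap(2.2318 − 2.6180) = -0.3862; ω₁ = Δθ/dt₁ = -0.2574
distance = √((-4−-0.5)² + (5−0.5)²) = 5.7009; v₂ = distance/dt₂ = 2.2804

ω₁ = -0.2574, v₂ = 2.2804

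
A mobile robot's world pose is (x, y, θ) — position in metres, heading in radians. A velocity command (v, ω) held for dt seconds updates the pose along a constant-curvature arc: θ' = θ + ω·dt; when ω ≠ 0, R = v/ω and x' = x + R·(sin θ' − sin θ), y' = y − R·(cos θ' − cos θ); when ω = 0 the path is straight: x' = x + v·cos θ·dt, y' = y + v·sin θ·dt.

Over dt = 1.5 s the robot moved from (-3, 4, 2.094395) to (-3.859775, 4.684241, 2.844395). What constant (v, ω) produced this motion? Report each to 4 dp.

Δθ = 2.844395 − 2.094395 = 0.750000
ω = Δθ/dt = 0.750000/1.5 = 0.5000
R = Δx/(sin θ' − sin θ) = 1.5000
v = R·ω = 1.5000·0.5000 = 0.7500

v = 0.7500, ω = 0.5000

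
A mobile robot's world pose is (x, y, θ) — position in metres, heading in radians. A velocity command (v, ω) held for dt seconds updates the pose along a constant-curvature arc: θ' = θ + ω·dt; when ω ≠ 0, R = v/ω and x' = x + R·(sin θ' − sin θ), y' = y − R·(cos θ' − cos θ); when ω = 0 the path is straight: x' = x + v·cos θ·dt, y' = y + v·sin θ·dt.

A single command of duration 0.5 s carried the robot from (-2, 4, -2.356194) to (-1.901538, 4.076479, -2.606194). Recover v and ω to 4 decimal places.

v = -0.2500, ω = -0.5000

Δθ = -2.606194 − -2.356194 = -0.250000
ω = Δθ/dt = -0.250000/0.5 = -0.5000
R = Δx/(sin θ' − sin θ) = 0.5000
v = R·ω = 0.5000·-0.5000 = -0.2500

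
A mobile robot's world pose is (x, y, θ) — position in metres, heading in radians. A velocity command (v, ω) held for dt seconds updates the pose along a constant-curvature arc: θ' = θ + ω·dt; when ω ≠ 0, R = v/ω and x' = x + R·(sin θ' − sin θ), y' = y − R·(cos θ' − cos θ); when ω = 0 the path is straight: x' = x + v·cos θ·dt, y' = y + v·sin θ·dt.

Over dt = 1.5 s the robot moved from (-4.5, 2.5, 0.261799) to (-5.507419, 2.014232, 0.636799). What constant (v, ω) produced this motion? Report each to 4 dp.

v = -0.7500, ω = 0.2500

Δθ = 0.636799 − 0.261799 = 0.375000
ω = Δθ/dt = 0.375000/1.5 = 0.2500
R = Δx/(sin θ' − sin θ) = -3.0000
v = R·ω = -3.0000·0.2500 = -0.7500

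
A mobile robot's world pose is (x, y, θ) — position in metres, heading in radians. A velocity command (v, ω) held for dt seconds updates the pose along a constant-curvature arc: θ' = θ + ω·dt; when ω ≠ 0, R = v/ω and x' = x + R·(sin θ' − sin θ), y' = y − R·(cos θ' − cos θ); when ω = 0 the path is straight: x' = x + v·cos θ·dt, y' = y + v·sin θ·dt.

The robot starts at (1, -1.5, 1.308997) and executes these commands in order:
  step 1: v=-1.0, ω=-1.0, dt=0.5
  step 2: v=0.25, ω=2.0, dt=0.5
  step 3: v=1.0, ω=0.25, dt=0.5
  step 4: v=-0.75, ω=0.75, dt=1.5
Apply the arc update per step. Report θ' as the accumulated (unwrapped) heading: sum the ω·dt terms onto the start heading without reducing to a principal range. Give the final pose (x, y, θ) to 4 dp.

step 1: θ'=0.8090 (R=1.0000) → pose (0.7577, -1.9314, 0.8090)
step 2: θ'=1.8090 (R=0.1250) → pose (0.7887, -1.8156, 1.8090)
step 3: θ'=1.9340 (R=4.0000) → pose (0.6407, -1.3384, 1.9340)
step 4: θ'=3.0590 (R=-1.0000) → pose (1.4930, -1.9797, 3.0590)

(1.4930, -1.9797, 3.0590)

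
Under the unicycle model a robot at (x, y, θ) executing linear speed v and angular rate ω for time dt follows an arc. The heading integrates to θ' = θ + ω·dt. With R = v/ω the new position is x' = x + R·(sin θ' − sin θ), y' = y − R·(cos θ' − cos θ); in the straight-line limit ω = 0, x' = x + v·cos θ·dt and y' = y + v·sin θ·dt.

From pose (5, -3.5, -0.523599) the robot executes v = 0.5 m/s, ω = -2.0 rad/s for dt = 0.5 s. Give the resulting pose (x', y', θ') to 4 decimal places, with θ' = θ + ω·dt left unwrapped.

(5.1247, -3.7047, -1.5236)

θ' = -0.5236 + -2.0·0.5 = -1.5236
R = v/ω = 0.5/-2.0 = -0.2500
x' = 5 + -0.2500·(sin -1.5236 − sin -0.5236) = 5.1247
y' = -3.5 − -0.2500·(cos -1.5236 − cos -0.5236) = -3.7047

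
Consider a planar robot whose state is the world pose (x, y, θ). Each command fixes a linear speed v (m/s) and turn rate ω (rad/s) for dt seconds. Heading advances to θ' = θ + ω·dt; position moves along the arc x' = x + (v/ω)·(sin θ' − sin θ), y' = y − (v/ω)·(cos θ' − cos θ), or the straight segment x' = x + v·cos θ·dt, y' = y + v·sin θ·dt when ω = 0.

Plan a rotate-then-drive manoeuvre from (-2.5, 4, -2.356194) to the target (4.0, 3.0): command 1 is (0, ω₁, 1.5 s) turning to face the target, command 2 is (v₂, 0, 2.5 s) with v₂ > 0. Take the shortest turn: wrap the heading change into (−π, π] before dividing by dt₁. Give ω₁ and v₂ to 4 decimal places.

heading to target = atan2(3−4, 4−-2.5) = -0.1526
Δθ = wrap(-0.1526 − -2.3562) = 2.2035; ω₁ = Δθ/dt₁ = 1.4690
distance = √((4−-2.5)² + (3−4)²) = 6.5765; v₂ = distance/dt₂ = 2.6306

ω₁ = 1.4690, v₂ = 2.6306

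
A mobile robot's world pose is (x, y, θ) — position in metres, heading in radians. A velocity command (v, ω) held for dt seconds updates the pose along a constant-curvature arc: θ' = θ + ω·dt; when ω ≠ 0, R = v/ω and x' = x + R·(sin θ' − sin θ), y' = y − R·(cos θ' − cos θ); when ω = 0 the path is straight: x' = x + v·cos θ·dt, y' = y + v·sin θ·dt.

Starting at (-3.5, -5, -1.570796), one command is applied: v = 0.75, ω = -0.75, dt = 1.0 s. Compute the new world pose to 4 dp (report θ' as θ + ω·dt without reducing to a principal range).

θ' = -1.5708 + -0.75·1.0 = -2.3208
R = v/ω = 0.75/-0.75 = -1.0000
x' = -3.5 + -1.0000·(sin -2.3208 − sin -1.5708) = -3.7683
y' = -5 − -1.0000·(cos -2.3208 − cos -1.5708) = -5.6816

(-3.7683, -5.6816, -2.3208)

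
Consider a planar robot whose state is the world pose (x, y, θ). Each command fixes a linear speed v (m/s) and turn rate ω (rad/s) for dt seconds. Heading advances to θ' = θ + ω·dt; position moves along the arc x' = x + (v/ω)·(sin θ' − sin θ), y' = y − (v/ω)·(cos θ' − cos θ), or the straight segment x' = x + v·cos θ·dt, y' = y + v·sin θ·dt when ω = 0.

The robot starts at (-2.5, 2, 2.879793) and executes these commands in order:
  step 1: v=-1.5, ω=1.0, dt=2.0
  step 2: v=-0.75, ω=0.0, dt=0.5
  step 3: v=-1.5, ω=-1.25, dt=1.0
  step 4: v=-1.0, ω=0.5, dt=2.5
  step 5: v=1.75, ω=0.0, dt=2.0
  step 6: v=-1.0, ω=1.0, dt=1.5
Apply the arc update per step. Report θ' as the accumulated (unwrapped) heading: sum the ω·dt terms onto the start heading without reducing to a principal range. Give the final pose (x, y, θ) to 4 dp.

(0.4598, 4.8056, 6.3798)

step 1: θ'=4.8798 (R=-1.5000) → pose (-0.6327, 3.6988, 4.8798)
step 2: θ'=4.8798 (straight) → pose (-0.6952, 4.0686, 4.8798)
step 3: θ'=3.6298 (R=1.2000) → pose (-0.0748, 5.3283, 3.6298)
step 4: θ'=4.8798 (R=-2.0000) → pose (0.9591, 7.4279, 4.8798)
step 5: θ'=4.8798 (straight) → pose (1.5423, 3.9769, 4.8798)
step 6: θ'=6.3798 (R=-1.0000) → pose (0.4598, 4.8056, 6.3798)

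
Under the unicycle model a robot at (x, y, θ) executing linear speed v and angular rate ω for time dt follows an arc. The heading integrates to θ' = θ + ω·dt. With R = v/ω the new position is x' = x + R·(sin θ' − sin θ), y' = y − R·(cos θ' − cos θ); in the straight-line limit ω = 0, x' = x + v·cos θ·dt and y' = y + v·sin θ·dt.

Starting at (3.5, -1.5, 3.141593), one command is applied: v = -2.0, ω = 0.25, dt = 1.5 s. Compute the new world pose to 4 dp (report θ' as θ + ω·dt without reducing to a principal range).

(6.4302, -0.9441, 3.5166)

θ' = 3.1416 + 0.25·1.5 = 3.5166
R = v/ω = -2.0/0.25 = -8.0000
x' = 3.5 + -8.0000·(sin 3.5166 − sin 3.1416) = 6.4302
y' = -1.5 − -8.0000·(cos 3.5166 − cos 3.1416) = -0.9441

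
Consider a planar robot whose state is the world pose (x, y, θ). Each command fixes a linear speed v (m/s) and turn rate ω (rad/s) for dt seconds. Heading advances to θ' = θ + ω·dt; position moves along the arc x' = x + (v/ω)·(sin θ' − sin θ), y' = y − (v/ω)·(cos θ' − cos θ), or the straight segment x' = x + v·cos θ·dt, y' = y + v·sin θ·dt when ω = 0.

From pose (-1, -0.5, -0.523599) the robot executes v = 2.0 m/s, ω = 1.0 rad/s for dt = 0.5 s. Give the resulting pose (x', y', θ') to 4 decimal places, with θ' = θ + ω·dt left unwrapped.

θ' = -0.5236 + 1.0·0.5 = -0.0236
R = v/ω = 2.0/1.0 = 2.0000
x' = -1 + 2.0000·(sin -0.0236 − sin -0.5236) = -0.0472
y' = -0.5 − 2.0000·(cos -0.0236 − cos -0.5236) = -0.7674

(-0.0472, -0.7674, -0.0236)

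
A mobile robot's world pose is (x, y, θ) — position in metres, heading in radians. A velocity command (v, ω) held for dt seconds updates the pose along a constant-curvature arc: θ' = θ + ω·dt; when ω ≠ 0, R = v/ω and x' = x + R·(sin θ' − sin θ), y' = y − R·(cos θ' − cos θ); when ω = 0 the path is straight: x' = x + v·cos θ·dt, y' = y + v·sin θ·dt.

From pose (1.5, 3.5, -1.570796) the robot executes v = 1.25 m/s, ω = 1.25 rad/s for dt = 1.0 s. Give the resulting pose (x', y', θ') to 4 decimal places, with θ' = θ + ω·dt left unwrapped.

θ' = -1.5708 + 1.25·1.0 = -0.3208
R = v/ω = 1.25/1.25 = 1.0000
x' = 1.5 + 1.0000·(sin -0.3208 − sin -1.5708) = 2.1847
y' = 3.5 − 1.0000·(cos -0.3208 − cos -1.5708) = 2.5510

(2.1847, 2.5510, -0.3208)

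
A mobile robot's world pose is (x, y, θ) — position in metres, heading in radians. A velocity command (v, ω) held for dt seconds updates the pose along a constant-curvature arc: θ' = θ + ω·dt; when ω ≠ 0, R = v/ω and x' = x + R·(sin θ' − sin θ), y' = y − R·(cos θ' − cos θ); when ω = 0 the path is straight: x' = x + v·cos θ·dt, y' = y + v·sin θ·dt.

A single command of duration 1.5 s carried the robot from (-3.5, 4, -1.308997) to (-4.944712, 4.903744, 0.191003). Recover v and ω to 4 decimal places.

Δθ = 0.191003 − -1.308997 = 1.500000
ω = Δθ/dt = 1.500000/1.5 = 1.0000
R = Δx/(sin θ' − sin θ) = -1.2500
v = R·ω = -1.2500·1.0000 = -1.2500

v = -1.2500, ω = 1.0000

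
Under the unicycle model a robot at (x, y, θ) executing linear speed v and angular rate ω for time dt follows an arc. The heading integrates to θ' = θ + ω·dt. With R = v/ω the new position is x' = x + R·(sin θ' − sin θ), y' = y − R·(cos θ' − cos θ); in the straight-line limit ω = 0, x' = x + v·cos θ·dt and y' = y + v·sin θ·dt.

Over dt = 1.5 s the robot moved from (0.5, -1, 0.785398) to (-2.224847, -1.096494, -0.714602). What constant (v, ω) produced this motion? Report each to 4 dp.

v = -2.0000, ω = -1.0000

Δθ = -0.714602 − 0.785398 = -1.500000
ω = Δθ/dt = -1.500000/1.5 = -1.0000
R = Δx/(sin θ' − sin θ) = 2.0000
v = R·ω = 2.0000·-1.0000 = -2.0000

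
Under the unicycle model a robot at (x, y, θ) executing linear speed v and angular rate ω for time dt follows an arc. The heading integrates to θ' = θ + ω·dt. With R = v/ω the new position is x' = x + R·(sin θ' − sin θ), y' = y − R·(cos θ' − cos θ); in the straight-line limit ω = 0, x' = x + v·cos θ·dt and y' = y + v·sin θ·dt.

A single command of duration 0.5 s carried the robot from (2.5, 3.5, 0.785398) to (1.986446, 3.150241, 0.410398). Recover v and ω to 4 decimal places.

Δθ = 0.410398 − 0.785398 = -0.375000
ω = Δθ/dt = -0.375000/0.5 = -0.7500
R = Δx/(sin θ' − sin θ) = 1.6667
v = R·ω = 1.6667·-0.7500 = -1.2500

v = -1.2500, ω = -0.7500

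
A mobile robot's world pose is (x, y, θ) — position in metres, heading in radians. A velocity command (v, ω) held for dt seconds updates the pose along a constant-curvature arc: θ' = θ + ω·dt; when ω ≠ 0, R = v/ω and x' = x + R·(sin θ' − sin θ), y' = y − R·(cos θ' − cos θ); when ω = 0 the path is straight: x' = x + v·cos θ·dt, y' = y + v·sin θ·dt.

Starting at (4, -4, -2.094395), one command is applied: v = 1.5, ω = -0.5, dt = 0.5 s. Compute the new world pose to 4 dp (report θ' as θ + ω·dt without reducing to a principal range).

θ' = -2.0944 + -0.5·0.5 = -2.3444
R = v/ω = 1.5/-0.5 = -3.0000
x' = 4 + -3.0000·(sin -2.3444 − sin -2.0944) = 3.5481
y' = -4 − -3.0000·(cos -2.3444 − cos -2.0944) = -4.5961

(3.5481, -4.5961, -2.3444)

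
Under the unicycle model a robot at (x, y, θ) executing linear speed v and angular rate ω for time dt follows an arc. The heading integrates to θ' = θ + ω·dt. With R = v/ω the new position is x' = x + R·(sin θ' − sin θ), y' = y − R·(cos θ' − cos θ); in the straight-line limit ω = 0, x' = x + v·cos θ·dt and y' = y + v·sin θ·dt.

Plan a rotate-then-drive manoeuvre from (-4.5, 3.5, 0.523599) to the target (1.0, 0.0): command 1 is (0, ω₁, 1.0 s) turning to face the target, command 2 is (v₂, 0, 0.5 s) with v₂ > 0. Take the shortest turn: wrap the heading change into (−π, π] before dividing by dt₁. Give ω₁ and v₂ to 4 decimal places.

heading to target = atan2(0−3.5, 1−-4.5) = -0.5667
Δθ = wrap(-0.5667 − 0.5236) = -1.0903; ω₁ = Δθ/dt₁ = -1.0903
distance = √((1−-4.5)² + (0−3.5)²) = 6.5192; v₂ = distance/dt₂ = 13.0384

ω₁ = -1.0903, v₂ = 13.0384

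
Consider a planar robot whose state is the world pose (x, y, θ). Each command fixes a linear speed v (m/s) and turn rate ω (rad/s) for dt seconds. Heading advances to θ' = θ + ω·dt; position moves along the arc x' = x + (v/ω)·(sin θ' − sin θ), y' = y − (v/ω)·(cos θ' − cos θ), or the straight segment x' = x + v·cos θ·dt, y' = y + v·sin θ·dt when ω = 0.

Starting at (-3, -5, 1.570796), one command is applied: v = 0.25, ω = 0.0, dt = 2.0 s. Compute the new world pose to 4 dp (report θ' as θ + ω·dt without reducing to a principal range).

θ' = 1.5708 + 0.0·2.0 = 1.5708
ω = 0 → straight: x' = -3 + 0.25·cos(1.5708)·2.0 = -3.0000
y' = -5 + 0.25·sin(1.5708)·2.0 = -4.5000

(-3.0000, -4.5000, 1.5708)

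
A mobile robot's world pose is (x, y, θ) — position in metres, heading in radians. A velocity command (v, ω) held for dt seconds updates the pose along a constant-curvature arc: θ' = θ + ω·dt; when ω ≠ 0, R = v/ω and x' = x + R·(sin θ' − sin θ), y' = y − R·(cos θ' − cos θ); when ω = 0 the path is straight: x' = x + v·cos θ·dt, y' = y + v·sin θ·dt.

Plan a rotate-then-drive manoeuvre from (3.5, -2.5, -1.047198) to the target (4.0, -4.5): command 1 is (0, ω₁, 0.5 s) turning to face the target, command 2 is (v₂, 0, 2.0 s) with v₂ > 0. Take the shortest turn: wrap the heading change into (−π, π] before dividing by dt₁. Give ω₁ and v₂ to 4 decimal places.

heading to target = atan2(-4.5−-2.5, 4−3.5) = -1.3258
Δθ = wrap(-1.3258 − -1.0472) = -0.2786; ω₁ = Δθ/dt₁ = -0.5572
distance = √((4−3.5)² + (-4.5−-2.5)²) = 2.0616; v₂ = distance/dt₂ = 1.0308

ω₁ = -0.5572, v₂ = 1.0308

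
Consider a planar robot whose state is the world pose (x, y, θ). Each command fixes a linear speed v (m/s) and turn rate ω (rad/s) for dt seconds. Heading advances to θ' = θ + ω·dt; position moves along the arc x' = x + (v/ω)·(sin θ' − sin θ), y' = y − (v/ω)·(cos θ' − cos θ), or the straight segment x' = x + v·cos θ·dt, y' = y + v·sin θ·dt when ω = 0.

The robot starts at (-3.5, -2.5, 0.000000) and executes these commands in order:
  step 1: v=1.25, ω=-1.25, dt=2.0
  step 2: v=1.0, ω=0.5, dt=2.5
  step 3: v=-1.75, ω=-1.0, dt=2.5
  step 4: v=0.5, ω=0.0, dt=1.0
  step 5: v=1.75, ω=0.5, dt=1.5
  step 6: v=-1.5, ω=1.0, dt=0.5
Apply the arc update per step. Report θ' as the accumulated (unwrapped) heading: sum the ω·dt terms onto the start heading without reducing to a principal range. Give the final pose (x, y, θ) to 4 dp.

step 1: θ'=-2.5000 (R=-1.0000) → pose (-2.9015, -4.3011, -2.5000)
step 2: θ'=-1.2500 (R=2.0000) → pose (-3.6026, -6.5341, -1.2500)
step 3: θ'=-3.7500 (R=1.7500) → pose (-0.9416, -4.5463, -3.7500)
step 4: θ'=-3.7500 (straight) → pose (-1.3519, -4.2605, -3.7500)
step 5: θ'=-3.0000 (R=3.5000) → pose (-3.8463, -3.6675, -3.0000)
step 6: θ'=-2.5000 (R=-1.5000) → pose (-3.1602, -3.3842, -2.5000)

(-3.1602, -3.3842, -2.5000)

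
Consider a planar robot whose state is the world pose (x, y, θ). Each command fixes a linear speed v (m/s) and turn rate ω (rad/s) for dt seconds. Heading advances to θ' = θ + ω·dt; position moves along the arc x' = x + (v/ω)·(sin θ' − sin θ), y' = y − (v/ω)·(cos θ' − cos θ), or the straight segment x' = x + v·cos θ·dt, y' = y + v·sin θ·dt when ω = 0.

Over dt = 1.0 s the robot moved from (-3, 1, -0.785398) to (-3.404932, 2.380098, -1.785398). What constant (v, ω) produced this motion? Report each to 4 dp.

Δθ = -1.785398 − -0.785398 = -1.000000
ω = Δθ/dt = -1.000000/1.0 = -1.0000
R = −Δy/(cos θ' − cos θ) = 1.5000
v = R·ω = 1.5000·-1.0000 = -1.5000

v = -1.5000, ω = -1.0000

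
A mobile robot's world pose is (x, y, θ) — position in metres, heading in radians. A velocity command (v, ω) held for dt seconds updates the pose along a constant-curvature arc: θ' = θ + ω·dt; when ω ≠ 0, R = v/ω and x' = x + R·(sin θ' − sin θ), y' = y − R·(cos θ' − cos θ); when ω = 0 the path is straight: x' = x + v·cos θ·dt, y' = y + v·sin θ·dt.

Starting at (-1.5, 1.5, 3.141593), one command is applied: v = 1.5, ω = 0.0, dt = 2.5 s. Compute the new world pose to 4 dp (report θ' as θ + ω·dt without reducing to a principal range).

θ' = 3.1416 + 0.0·2.5 = 3.1416
ω = 0 → straight: x' = -1.5 + 1.5·cos(3.1416)·2.5 = -5.2500
y' = 1.5 + 1.5·sin(3.1416)·2.5 = 1.5000

(-5.2500, 1.5000, 3.1416)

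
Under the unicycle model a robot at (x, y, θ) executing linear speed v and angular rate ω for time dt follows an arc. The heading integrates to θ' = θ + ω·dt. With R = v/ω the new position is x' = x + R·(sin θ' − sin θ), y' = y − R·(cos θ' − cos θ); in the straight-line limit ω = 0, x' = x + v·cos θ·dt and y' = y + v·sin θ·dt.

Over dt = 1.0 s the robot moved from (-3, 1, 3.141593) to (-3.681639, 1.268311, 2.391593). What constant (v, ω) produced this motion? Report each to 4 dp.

v = 0.7500, ω = -0.7500

Δθ = 2.391593 − 3.141593 = -0.750000
ω = Δθ/dt = -0.750000/1.0 = -0.7500
R = Δx/(sin θ' − sin θ) = -1.0000
v = R·ω = -1.0000·-0.7500 = 0.7500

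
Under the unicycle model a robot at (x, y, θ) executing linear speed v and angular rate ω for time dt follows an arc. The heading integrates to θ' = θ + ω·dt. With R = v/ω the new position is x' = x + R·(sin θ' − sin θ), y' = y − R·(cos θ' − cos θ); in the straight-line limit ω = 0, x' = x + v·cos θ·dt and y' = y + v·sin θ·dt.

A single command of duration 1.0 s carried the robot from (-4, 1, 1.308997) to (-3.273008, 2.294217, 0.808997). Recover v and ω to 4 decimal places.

Δθ = 0.808997 − 1.308997 = -0.500000
ω = Δθ/dt = -0.500000/1.0 = -0.5000
R = −Δy/(cos θ' − cos θ) = -3.0000
v = R·ω = -3.0000·-0.5000 = 1.5000

v = 1.5000, ω = -0.5000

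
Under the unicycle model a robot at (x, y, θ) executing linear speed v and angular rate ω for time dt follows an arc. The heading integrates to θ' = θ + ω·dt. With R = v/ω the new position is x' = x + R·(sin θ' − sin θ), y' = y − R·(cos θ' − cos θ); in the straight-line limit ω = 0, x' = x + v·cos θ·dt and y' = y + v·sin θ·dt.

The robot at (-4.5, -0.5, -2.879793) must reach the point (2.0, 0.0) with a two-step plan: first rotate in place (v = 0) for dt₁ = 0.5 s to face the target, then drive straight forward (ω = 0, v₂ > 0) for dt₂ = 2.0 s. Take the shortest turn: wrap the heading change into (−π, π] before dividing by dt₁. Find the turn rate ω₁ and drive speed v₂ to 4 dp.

heading to target = atan2(0−-0.5, 2−-4.5) = 0.0768
Δθ = wrap(0.0768 − -2.8798) = 2.9566; ω₁ = Δθ/dt₁ = 5.9131
distance = √((2−-4.5)² + (0−-0.5)²) = 6.5192; v₂ = distance/dt₂ = 3.2596

ω₁ = 5.9131, v₂ = 3.2596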